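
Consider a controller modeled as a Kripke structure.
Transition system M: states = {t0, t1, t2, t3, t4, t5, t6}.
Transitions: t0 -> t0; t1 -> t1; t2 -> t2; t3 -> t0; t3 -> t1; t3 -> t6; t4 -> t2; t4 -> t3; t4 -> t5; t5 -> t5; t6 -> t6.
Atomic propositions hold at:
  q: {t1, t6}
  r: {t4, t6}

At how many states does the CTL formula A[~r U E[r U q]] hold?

Sat(~r) = {t0, t1, t2, t3, t5}
E[r U q]: least fixpoint, start Z0 = Sat(q) = {t1, t6}, add states in Sat(r) with some successor in Z. Already a fixed point.
Sat(E[r U q]) = {t1, t6}
A[~r U E[r U q]]: least fixpoint, start Z0 = Sat(E[r U q]) = {t1, t6}, add states in Sat(~r) with every successor in Z. Already a fixed point.
Sat(A[~r U E[r U q]]) = {t1, t6}
|Sat(A[~r U E[r U q]])| = |{t1, t6}| = 2.

2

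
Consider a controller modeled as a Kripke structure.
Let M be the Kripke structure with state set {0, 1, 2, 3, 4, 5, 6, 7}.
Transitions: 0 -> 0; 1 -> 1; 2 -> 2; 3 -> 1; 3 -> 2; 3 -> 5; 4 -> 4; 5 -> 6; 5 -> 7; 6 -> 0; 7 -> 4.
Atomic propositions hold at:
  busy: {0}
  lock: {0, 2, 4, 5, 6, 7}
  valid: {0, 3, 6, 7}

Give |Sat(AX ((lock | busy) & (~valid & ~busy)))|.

Sat(lock | busy) = {0, 2, 4, 5, 6, 7}
Sat(~valid) = {1, 2, 4, 5}
Sat(~busy) = {1, 2, 3, 4, 5, 6, 7}
Sat(~valid & ~busy) = {1, 2, 4, 5}
Sat((lock | busy) & (~valid & ~busy)) = {2, 4, 5}
Sat(AX ((lock | busy) & (~valid & ~busy))) = {s : every successor in {2, 4, 5}} = {2, 4, 7}
|Sat(AX ((lock | busy) & (~valid & ~busy)))| = |{2, 4, 7}| = 3.

3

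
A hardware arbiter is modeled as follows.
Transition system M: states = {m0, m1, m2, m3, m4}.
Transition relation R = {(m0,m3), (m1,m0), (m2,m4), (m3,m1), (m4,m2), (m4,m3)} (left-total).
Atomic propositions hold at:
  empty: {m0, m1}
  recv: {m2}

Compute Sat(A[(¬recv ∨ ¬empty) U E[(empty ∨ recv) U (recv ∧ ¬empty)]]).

Sat(¬recv) = {m0, m1, m3, m4}
Sat(¬empty) = {m2, m3, m4}
Sat(¬recv ∨ ¬empty) = {m0, m1, m2, m3, m4}
Sat(empty ∨ recv) = {m0, m1, m2}
Sat(recv ∧ ¬empty) = {m2}
E[(empty ∨ recv) U (recv ∧ ¬empty)]: least fixpoint, start Z0 = Sat((recv ∧ ¬empty)) = {m2}, add states in Sat(empty ∨ recv) with some successor in Z. Already a fixed point.
Sat(E[(empty ∨ recv) U (recv ∧ ¬empty)]) = {m2}
A[(¬recv ∨ ¬empty) U E[(empty ∨ recv) U (recv ∧ ¬empty)]]: least fixpoint, start Z0 = Sat(E[(empty ∨ recv) U (recv ∧ ¬empty)]) = {m2}, add states in Sat(¬recv ∨ ¬empty) with every successor in Z. Already a fixed point.
Sat(A[(¬recv ∨ ¬empty) U E[(empty ∨ recv) U (recv ∧ ¬empty)]]) = {m2}

{m2}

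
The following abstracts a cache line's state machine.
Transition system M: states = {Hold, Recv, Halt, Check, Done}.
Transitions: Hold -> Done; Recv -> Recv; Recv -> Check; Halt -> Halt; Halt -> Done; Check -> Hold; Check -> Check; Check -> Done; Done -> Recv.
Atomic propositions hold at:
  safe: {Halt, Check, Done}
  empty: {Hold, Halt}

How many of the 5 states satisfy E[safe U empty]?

E[safe U empty]: least fixpoint, start Z0 = Sat(empty) = {Hold, Halt}, add states in Sat(safe) with some successor in Z. Z1 = {Hold, Halt, Check}; fixed.
Sat(E[safe U empty]) = {Hold, Halt, Check}
|Sat(E[safe U empty])| = |{Hold, Halt, Check}| = 3.

3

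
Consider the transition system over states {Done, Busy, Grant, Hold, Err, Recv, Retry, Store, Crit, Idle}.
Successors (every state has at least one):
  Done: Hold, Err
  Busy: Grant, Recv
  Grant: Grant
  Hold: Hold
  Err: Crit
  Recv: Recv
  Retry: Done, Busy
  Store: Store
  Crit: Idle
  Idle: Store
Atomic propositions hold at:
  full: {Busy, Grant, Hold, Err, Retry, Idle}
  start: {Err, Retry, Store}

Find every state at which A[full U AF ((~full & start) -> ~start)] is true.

{Done, Busy, Grant, Hold, Err, Recv, Retry, Crit, Idle}

Sat(~full) = {Done, Recv, Store, Crit}
Sat(~full & start) = {Store}
Sat(~start) = {Done, Busy, Grant, Hold, Recv, Crit, Idle}
Sat((~full & start) -> ~start) = {Done, Busy, Grant, Hold, Err, Recv, Retry, Crit, Idle}
AF ((~full & start) -> ~start): least fixpoint, start Z0 = {Done, Busy, Grant, Hold, Err, Recv, Retry, Crit, Idle}, add states with every successor in Z. Already a fixed point.
Sat(AF ((~full & start) -> ~start)) = {Done, Busy, Grant, Hold, Err, Recv, Retry, Crit, Idle}
A[full U AF ((~full & start) -> ~start)]: least fixpoint, start Z0 = Sat(AF ((~full & start) -> ~start)) = {Done, Busy, Grant, Hold, Err, Recv, Retry, Crit, Idle}, add states in Sat(full) with every successor in Z. Already a fixed point.
Sat(A[full U AF ((~full & start) -> ~start)]) = {Done, Busy, Grant, Hold, Err, Recv, Retry, Crit, Idle}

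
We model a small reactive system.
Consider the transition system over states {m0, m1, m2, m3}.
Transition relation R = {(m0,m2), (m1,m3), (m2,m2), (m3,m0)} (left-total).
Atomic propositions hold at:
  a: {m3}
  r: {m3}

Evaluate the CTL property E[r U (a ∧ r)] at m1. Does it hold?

Sat(a ∧ r) = {m3}
E[r U (a ∧ r)]: least fixpoint, start Z0 = Sat((a ∧ r)) = {m3}, add states in Sat(r) with some successor in Z. Already a fixed point.
Sat(E[r U (a ∧ r)]) = {m3}
m1 ∉ Sat(E[r U (a ∧ r)]) = {m3}, so the formula does not hold at m1.

No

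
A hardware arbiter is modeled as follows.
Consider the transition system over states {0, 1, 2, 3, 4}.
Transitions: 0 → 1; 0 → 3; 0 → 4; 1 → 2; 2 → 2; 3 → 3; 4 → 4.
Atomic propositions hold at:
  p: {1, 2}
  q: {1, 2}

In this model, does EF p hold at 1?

Yes

EF p: least fixpoint, start Z0 = {1, 2}, add states with some successor in Z. Z1 = {0, 1, 2}; fixed.
Sat(EF p) = {0, 1, 2}
1 ∈ Sat(EF p) = {0, 1, 2}, so the formula holds at 1.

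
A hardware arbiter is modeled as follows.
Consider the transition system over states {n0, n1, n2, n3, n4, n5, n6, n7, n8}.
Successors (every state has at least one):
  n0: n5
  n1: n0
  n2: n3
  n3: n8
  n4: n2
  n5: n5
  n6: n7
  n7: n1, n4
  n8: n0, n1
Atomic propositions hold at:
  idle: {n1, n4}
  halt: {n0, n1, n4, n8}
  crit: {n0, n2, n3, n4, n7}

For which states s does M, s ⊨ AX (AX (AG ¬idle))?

Sat(¬idle) = {n0, n2, n3, n5, n6, n7, n8}
AG ¬idle: greatest fixpoint, start Z0 = {n0, n2, n3, n5, n6, n7, n8}, keep only states in Sat with every successor in Z. Z1 = {n0, n2, n3, n5, n6}; Z2 = {n0, n2, n5}; Z3 = {n0, n5}; fixed.
Sat(AG ¬idle) = {n0, n5}
Sat(AX (AG ¬idle)) = {s : every successor in {n0, n5}} = {n0, n1, n5}
Sat(AX (AX (AG ¬idle))) = {s : every successor in {n0, n1, n5}} = {n0, n1, n5, n8}

{n0, n1, n5, n8}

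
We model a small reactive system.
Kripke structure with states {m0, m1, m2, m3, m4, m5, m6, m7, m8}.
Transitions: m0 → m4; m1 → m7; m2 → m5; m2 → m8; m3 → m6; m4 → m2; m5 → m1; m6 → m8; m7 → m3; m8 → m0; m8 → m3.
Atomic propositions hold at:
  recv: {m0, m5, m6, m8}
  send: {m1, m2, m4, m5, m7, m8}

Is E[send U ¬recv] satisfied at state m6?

Sat(¬recv) = {m1, m2, m3, m4, m7}
E[send U ¬recv]: least fixpoint, start Z0 = Sat(¬recv) = {m1, m2, m3, m4, m7}, add states in Sat(send) with some successor in Z. Z1 = {m1, m2, m3, m4, m5, m7, m8}; fixed.
Sat(E[send U ¬recv]) = {m1, m2, m3, m4, m5, m7, m8}
m6 ∉ Sat(E[send U ¬recv]) = {m1, m2, m3, m4, m5, m7, m8}, so the formula does not hold at m6.

No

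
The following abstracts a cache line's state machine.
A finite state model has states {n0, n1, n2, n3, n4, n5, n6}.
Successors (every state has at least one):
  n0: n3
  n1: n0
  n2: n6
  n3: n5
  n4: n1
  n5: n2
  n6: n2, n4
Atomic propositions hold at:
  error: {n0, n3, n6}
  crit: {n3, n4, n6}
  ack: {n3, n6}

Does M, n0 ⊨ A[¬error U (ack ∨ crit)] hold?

Sat(¬error) = {n1, n2, n4, n5}
Sat(ack ∨ crit) = {n3, n4, n6}
A[¬error U (ack ∨ crit)]: least fixpoint, start Z0 = Sat((ack ∨ crit)) = {n3, n4, n6}, add states in Sat(¬error) with every successor in Z. Z1 = {n2, n3, n4, n6}; Z2 = {n2, n3, n4, n5, n6}; fixed.
Sat(A[¬error U (ack ∨ crit)]) = {n2, n3, n4, n5, n6}
n0 ∉ Sat(A[¬error U (ack ∨ crit)]) = {n2, n3, n4, n5, n6}, so the formula does not hold at n0.

No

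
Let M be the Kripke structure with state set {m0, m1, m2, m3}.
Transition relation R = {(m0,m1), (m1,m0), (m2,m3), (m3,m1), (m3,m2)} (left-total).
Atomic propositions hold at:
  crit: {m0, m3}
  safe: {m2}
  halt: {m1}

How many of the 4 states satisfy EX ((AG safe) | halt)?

AG safe: greatest fixpoint, start Z0 = {m2}, keep only states in Sat with every successor in Z. Z1 = ∅; fixed.
Sat(AG safe) = ∅
Sat((AG safe) | halt) = {m1}
Sat(EX ((AG safe) | halt)) = {s : some successor in {m1}} = {m0, m3}
|Sat(EX ((AG safe) | halt))| = |{m0, m3}| = 2.

2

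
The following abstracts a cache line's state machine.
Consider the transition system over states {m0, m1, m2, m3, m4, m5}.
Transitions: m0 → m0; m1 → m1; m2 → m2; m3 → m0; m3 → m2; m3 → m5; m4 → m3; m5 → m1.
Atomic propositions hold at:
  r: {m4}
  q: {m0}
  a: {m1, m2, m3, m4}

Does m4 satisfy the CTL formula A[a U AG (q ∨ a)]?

No

Sat(q ∨ a) = {m0, m1, m2, m3, m4}
AG (q ∨ a): greatest fixpoint, start Z0 = {m0, m1, m2, m3, m4}, keep only states in Sat with every successor in Z. Z1 = {m0, m1, m2, m4}; Z2 = {m0, m1, m2}; fixed.
Sat(AG (q ∨ a)) = {m0, m1, m2}
A[a U AG (q ∨ a)]: least fixpoint, start Z0 = Sat(AG (q ∨ a)) = {m0, m1, m2}, add states in Sat(a) with every successor in Z. Already a fixed point.
Sat(A[a U AG (q ∨ a)]) = {m0, m1, m2}
m4 ∉ Sat(A[a U AG (q ∨ a)]) = {m0, m1, m2}, so the formula does not hold at m4.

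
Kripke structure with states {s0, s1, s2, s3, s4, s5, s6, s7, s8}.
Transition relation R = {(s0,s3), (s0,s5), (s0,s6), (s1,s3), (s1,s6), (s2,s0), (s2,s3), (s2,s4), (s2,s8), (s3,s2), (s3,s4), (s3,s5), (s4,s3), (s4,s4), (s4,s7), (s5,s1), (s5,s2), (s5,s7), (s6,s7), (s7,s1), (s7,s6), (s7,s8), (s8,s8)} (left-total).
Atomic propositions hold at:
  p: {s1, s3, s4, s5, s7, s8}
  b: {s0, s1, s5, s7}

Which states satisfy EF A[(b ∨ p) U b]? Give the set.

{s0, s1, s2, s3, s4, s5, s6, s7}

Sat(b ∨ p) = {s0, s1, s3, s4, s5, s7, s8}
A[(b ∨ p) U b]: least fixpoint, start Z0 = Sat(b) = {s0, s1, s5, s7}, add states in Sat(b ∨ p) with every successor in Z. Already a fixed point.
Sat(A[(b ∨ p) U b]) = {s0, s1, s5, s7}
EF A[(b ∨ p) U b]: least fixpoint, start Z0 = {s0, s1, s5, s7}, add states with some successor in Z. Z1 = {s0, s1, s2, s3, s4, s5, s6, s7}; fixed.
Sat(EF A[(b ∨ p) U b]) = {s0, s1, s2, s3, s4, s5, s6, s7}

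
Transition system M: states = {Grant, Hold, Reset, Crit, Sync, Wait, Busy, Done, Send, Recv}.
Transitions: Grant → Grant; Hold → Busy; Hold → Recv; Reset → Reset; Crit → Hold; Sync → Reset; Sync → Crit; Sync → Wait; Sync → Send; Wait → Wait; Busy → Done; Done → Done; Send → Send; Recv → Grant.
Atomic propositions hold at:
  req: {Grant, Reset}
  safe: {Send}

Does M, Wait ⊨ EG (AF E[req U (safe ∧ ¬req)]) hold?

Sat(¬req) = {Hold, Crit, Sync, Wait, Busy, Done, Send, Recv}
Sat(safe ∧ ¬req) = {Send}
E[req U (safe ∧ ¬req)]: least fixpoint, start Z0 = Sat((safe ∧ ¬req)) = {Send}, add states in Sat(req) with some successor in Z. Already a fixed point.
Sat(E[req U (safe ∧ ¬req)]) = {Send}
AF E[req U (safe ∧ ¬req)]: least fixpoint, start Z0 = {Send}, add states with every successor in Z. Already a fixed point.
Sat(AF E[req U (safe ∧ ¬req)]) = {Send}
EG (AF E[req U (safe ∧ ¬req)]): greatest fixpoint, start Z0 = {Send}, keep only states in Sat with some successor in Z. Already a fixed point.
Sat(EG (AF E[req U (safe ∧ ¬req)])) = {Send}
Wait ∉ Sat(EG (AF E[req U (safe ∧ ¬req)])) = {Send}, so the formula does not hold at Wait.

No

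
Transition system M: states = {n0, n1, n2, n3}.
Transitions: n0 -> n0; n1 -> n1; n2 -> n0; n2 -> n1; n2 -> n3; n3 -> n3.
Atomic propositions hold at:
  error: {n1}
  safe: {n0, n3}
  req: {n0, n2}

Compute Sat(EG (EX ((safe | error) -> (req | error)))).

Sat(safe | error) = {n0, n1, n3}
Sat(req | error) = {n0, n1, n2}
Sat((safe | error) -> (req | error)) = {n0, n1, n2}
Sat(EX ((safe | error) -> (req | error))) = {s : some successor in {n0, n1, n2}} = {n0, n1, n2}
EG (EX ((safe | error) -> (req | error))): greatest fixpoint, start Z0 = {n0, n1, n2}, keep only states in Sat with some successor in Z. Already a fixed point.
Sat(EG (EX ((safe | error) -> (req | error)))) = {n0, n1, n2}

{n0, n1, n2}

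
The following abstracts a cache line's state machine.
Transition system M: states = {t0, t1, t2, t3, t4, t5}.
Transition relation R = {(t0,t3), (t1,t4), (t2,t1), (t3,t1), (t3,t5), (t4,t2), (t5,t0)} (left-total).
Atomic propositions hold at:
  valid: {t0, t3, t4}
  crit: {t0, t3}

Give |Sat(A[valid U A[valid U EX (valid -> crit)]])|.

Sat(valid -> crit) = {t0, t1, t2, t3, t5}
Sat(EX (valid -> crit)) = {s : some successor in {t0, t1, t2, t3, t5}} = {t0, t2, t3, t4, t5}
A[valid U EX (valid -> crit)]: least fixpoint, start Z0 = Sat(EX (valid -> crit)) = {t0, t2, t3, t4, t5}, add states in Sat(valid) with every successor in Z. Already a fixed point.
Sat(A[valid U EX (valid -> crit)]) = {t0, t2, t3, t4, t5}
A[valid U A[valid U EX (valid -> crit)]]: least fixpoint, start Z0 = Sat(A[valid U EX (valid -> crit)]) = {t0, t2, t3, t4, t5}, add states in Sat(valid) with every successor in Z. Already a fixed point.
Sat(A[valid U A[valid U EX (valid -> crit)]]) = {t0, t2, t3, t4, t5}
|Sat(A[valid U A[valid U EX (valid -> crit)]])| = |{t0, t2, t3, t4, t5}| = 5.

5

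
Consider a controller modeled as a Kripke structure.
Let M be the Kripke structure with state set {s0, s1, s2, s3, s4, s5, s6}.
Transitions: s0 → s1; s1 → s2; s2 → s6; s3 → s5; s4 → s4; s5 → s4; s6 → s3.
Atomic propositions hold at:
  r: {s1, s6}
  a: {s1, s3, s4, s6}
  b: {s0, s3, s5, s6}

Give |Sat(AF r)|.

AF r: least fixpoint, start Z0 = {s1, s6}, add states with every successor in Z. Z1 = {s0, s1, s2, s6}; fixed.
Sat(AF r) = {s0, s1, s2, s6}
|Sat(AF r)| = |{s0, s1, s2, s6}| = 4.

4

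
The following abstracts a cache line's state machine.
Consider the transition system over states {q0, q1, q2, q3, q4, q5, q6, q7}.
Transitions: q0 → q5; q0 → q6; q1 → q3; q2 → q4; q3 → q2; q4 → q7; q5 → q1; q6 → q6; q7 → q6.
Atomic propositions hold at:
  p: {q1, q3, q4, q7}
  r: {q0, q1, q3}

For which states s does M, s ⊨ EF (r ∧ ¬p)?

Sat(¬p) = {q0, q2, q5, q6}
Sat(r ∧ ¬p) = {q0}
EF (r ∧ ¬p): least fixpoint, start Z0 = {q0}, add states with some successor in Z. Already a fixed point.
Sat(EF (r ∧ ¬p)) = {q0}

{q0}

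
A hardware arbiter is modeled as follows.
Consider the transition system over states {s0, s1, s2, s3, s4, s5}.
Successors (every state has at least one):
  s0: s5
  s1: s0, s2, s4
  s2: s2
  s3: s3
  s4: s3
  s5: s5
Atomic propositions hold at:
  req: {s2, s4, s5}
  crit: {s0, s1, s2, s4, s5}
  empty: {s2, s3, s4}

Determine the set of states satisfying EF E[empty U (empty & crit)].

Sat(empty & crit) = {s2, s4}
E[empty U (empty & crit)]: least fixpoint, start Z0 = Sat((empty & crit)) = {s2, s4}, add states in Sat(empty) with some successor in Z. Already a fixed point.
Sat(E[empty U (empty & crit)]) = {s2, s4}
EF E[empty U (empty & crit)]: least fixpoint, start Z0 = {s2, s4}, add states with some successor in Z. Z1 = {s1, s2, s4}; fixed.
Sat(EF E[empty U (empty & crit)]) = {s1, s2, s4}

{s1, s2, s4}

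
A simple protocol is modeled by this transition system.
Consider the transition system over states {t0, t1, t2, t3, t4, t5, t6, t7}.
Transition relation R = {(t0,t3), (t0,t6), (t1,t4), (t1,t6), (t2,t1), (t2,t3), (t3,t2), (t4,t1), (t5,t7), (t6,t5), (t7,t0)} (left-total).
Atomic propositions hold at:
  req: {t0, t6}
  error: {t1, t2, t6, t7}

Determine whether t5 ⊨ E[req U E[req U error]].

No

E[req U error]: least fixpoint, start Z0 = Sat(error) = {t1, t2, t6, t7}, add states in Sat(req) with some successor in Z. Z1 = {t0, t1, t2, t6, t7}; fixed.
Sat(E[req U error]) = {t0, t1, t2, t6, t7}
E[req U E[req U error]]: least fixpoint, start Z0 = Sat(E[req U error]) = {t0, t1, t2, t6, t7}, add states in Sat(req) with some successor in Z. Already a fixed point.
Sat(E[req U E[req U error]]) = {t0, t1, t2, t6, t7}
t5 ∉ Sat(E[req U E[req U error]]) = {t0, t1, t2, t6, t7}, so the formula does not hold at t5.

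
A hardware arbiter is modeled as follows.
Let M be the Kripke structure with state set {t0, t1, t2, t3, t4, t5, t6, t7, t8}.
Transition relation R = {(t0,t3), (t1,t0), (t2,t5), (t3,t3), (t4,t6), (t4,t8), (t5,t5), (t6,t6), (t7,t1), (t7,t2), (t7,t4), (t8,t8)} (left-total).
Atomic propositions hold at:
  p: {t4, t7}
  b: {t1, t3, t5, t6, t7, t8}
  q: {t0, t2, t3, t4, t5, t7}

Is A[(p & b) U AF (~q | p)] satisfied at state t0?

Sat(p & b) = {t7}
Sat(~q) = {t1, t6, t8}
Sat(~q | p) = {t1, t4, t6, t7, t8}
AF (~q | p): least fixpoint, start Z0 = {t1, t4, t6, t7, t8}, add states with every successor in Z. Already a fixed point.
Sat(AF (~q | p)) = {t1, t4, t6, t7, t8}
A[(p & b) U AF (~q | p)]: least fixpoint, start Z0 = Sat(AF (~q | p)) = {t1, t4, t6, t7, t8}, add states in Sat(p & b) with every successor in Z. Already a fixed point.
Sat(A[(p & b) U AF (~q | p)]) = {t1, t4, t6, t7, t8}
t0 ∉ Sat(A[(p & b) U AF (~q | p)]) = {t1, t4, t6, t7, t8}, so the formula does not hold at t0.

No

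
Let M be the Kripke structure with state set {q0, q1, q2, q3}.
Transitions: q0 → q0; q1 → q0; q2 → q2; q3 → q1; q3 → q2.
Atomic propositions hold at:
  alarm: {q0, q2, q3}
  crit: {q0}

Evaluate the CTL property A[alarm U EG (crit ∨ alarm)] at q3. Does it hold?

Sat(crit ∨ alarm) = {q0, q2, q3}
EG (crit ∨ alarm): greatest fixpoint, start Z0 = {q0, q2, q3}, keep only states in Sat with some successor in Z. Already a fixed point.
Sat(EG (crit ∨ alarm)) = {q0, q2, q3}
A[alarm U EG (crit ∨ alarm)]: least fixpoint, start Z0 = Sat(EG (crit ∨ alarm)) = {q0, q2, q3}, add states in Sat(alarm) with every successor in Z. Already a fixed point.
Sat(A[alarm U EG (crit ∨ alarm)]) = {q0, q2, q3}
q3 ∈ Sat(A[alarm U EG (crit ∨ alarm)]) = {q0, q2, q3}, so the formula holds at q3.

Yes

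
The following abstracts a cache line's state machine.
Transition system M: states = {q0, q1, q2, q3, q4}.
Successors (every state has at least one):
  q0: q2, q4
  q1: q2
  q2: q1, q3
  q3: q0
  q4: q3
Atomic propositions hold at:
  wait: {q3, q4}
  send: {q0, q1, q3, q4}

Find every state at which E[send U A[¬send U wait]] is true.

Sat(¬send) = {q2}
A[¬send U wait]: least fixpoint, start Z0 = Sat(wait) = {q3, q4}, add states in Sat(¬send) with every successor in Z. Already a fixed point.
Sat(A[¬send U wait]) = {q3, q4}
E[send U A[¬send U wait]]: least fixpoint, start Z0 = Sat(A[¬send U wait]) = {q3, q4}, add states in Sat(send) with some successor in Z. Z1 = {q0, q3, q4}; fixed.
Sat(E[send U A[¬send U wait]]) = {q0, q3, q4}

{q0, q3, q4}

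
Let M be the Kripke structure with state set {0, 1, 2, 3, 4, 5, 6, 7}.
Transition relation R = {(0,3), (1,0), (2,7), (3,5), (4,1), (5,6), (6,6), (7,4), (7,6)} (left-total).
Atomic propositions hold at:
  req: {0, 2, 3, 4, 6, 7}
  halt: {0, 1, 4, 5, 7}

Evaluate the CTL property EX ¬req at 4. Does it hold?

Sat(¬req) = {1, 5}
Sat(EX ¬req) = {s : some successor in {1, 5}} = {3, 4}
4 ∈ Sat(EX ¬req) = {3, 4}, so the formula holds at 4.

Yes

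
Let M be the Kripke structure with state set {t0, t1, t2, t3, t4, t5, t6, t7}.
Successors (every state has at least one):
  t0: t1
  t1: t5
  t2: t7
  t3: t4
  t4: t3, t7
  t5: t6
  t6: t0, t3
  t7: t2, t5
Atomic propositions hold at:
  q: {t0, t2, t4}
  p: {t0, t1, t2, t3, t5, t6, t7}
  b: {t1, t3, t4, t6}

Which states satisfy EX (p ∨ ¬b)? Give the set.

Sat(¬b) = {t0, t2, t5, t7}
Sat(p ∨ ¬b) = {t0, t1, t2, t3, t5, t6, t7}
Sat(EX (p ∨ ¬b)) = {s : some successor in {t0, t1, t2, t3, t5, t6, t7}} = {t0, t1, t2, t4, t5, t6, t7}

{t0, t1, t2, t4, t5, t6, t7}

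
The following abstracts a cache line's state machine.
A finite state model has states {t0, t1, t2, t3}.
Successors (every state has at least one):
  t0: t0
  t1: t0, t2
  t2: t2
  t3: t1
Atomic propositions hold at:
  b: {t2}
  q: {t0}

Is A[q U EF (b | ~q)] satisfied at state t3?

Sat(~q) = {t1, t2, t3}
Sat(b | ~q) = {t1, t2, t3}
EF (b | ~q): least fixpoint, start Z0 = {t1, t2, t3}, add states with some successor in Z. Already a fixed point.
Sat(EF (b | ~q)) = {t1, t2, t3}
A[q U EF (b | ~q)]: least fixpoint, start Z0 = Sat(EF (b | ~q)) = {t1, t2, t3}, add states in Sat(q) with every successor in Z. Already a fixed point.
Sat(A[q U EF (b | ~q)]) = {t1, t2, t3}
t3 ∈ Sat(A[q U EF (b | ~q)]) = {t1, t2, t3}, so the formula holds at t3.

Yes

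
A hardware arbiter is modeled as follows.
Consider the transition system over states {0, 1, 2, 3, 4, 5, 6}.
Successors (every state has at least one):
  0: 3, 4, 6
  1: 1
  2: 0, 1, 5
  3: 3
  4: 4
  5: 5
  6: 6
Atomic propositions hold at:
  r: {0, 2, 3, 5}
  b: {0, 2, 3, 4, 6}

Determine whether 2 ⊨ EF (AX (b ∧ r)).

Sat(b ∧ r) = {0, 2, 3}
Sat(AX (b ∧ r)) = {s : every successor in {0, 2, 3}} = {3}
EF (AX (b ∧ r)): least fixpoint, start Z0 = {3}, add states with some successor in Z. Z1 = {0, 3}; Z2 = {0, 2, 3}; fixed.
Sat(EF (AX (b ∧ r))) = {0, 2, 3}
2 ∈ Sat(EF (AX (b ∧ r))) = {0, 2, 3}, so the formula holds at 2.

Yes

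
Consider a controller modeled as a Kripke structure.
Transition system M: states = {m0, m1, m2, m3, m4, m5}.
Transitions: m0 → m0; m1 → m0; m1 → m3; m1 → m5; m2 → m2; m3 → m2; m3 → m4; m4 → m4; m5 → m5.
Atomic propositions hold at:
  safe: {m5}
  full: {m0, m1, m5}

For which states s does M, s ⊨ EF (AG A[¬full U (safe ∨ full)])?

Sat(¬full) = {m2, m3, m4}
Sat(safe ∨ full) = {m0, m1, m5}
A[¬full U (safe ∨ full)]: least fixpoint, start Z0 = Sat((safe ∨ full)) = {m0, m1, m5}, add states in Sat(¬full) with every successor in Z. Already a fixed point.
Sat(A[¬full U (safe ∨ full)]) = {m0, m1, m5}
AG A[¬full U (safe ∨ full)]: greatest fixpoint, start Z0 = {m0, m1, m5}, keep only states in Sat with every successor in Z. Z1 = {m0, m5}; fixed.
Sat(AG A[¬full U (safe ∨ full)]) = {m0, m5}
EF (AG A[¬full U (safe ∨ full)]): least fixpoint, start Z0 = {m0, m5}, add states with some successor in Z. Z1 = {m0, m1, m5}; fixed.
Sat(EF (AG A[¬full U (safe ∨ full)])) = {m0, m1, m5}

{m0, m1, m5}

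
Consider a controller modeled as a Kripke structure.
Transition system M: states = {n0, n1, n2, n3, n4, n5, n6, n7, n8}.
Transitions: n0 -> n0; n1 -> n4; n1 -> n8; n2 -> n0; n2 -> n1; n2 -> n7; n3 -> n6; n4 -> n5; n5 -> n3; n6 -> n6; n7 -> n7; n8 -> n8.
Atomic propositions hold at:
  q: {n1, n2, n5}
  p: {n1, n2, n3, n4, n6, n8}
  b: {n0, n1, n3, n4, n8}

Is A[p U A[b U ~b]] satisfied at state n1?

Sat(~b) = {n2, n5, n6, n7}
A[b U ~b]: least fixpoint, start Z0 = Sat(~b) = {n2, n5, n6, n7}, add states in Sat(b) with every successor in Z. Z1 = {n2, n3, n4, n5, n6, n7}; fixed.
Sat(A[b U ~b]) = {n2, n3, n4, n5, n6, n7}
A[p U A[b U ~b]]: least fixpoint, start Z0 = Sat(A[b U ~b]) = {n2, n3, n4, n5, n6, n7}, add states in Sat(p) with every successor in Z. Already a fixed point.
Sat(A[p U A[b U ~b]]) = {n2, n3, n4, n5, n6, n7}
n1 ∉ Sat(A[p U A[b U ~b]]) = {n2, n3, n4, n5, n6, n7}, so the formula does not hold at n1.

No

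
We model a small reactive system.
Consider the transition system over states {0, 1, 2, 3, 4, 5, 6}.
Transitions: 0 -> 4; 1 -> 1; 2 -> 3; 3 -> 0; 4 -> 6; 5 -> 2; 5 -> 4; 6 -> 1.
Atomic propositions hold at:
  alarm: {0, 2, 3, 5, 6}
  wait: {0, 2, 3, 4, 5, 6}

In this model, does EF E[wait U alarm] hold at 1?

E[wait U alarm]: least fixpoint, start Z0 = Sat(alarm) = {0, 2, 3, 5, 6}, add states in Sat(wait) with some successor in Z. Z1 = {0, 2, 3, 4, 5, 6}; fixed.
Sat(E[wait U alarm]) = {0, 2, 3, 4, 5, 6}
EF E[wait U alarm]: least fixpoint, start Z0 = {0, 2, 3, 4, 5, 6}, add states with some successor in Z. Already a fixed point.
Sat(EF E[wait U alarm]) = {0, 2, 3, 4, 5, 6}
1 ∉ Sat(EF E[wait U alarm]) = {0, 2, 3, 4, 5, 6}, so the formula does not hold at 1.

No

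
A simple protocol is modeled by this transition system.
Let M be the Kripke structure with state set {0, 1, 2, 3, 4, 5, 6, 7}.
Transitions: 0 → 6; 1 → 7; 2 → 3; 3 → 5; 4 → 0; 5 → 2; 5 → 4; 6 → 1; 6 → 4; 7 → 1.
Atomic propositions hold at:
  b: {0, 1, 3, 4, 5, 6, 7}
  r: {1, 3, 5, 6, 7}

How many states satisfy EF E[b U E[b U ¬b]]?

3

Sat(¬b) = {2}
E[b U ¬b]: least fixpoint, start Z0 = Sat(¬b) = {2}, add states in Sat(b) with some successor in Z. Z1 = {2, 5}; Z2 = {2, 3, 5}; fixed.
Sat(E[b U ¬b]) = {2, 3, 5}
E[b U E[b U ¬b]]: least fixpoint, start Z0 = Sat(E[b U ¬b]) = {2, 3, 5}, add states in Sat(b) with some successor in Z. Already a fixed point.
Sat(E[b U E[b U ¬b]]) = {2, 3, 5}
EF E[b U E[b U ¬b]]: least fixpoint, start Z0 = {2, 3, 5}, add states with some successor in Z. Already a fixed point.
Sat(EF E[b U E[b U ¬b]]) = {2, 3, 5}
|Sat(EF E[b U E[b U ¬b]])| = |{2, 3, 5}| = 3.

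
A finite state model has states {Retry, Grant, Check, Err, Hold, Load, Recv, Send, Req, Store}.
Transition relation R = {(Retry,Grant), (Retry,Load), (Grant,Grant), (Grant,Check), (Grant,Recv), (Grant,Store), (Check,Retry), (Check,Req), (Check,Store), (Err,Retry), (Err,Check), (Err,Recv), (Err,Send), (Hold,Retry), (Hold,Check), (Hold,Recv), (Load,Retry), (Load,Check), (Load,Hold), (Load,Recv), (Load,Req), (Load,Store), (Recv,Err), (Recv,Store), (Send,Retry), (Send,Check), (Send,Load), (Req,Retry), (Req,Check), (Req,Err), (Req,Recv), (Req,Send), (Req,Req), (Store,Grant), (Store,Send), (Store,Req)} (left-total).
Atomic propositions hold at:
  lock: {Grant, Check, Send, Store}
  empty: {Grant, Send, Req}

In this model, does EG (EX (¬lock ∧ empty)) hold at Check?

Yes

Sat(¬lock) = {Retry, Err, Hold, Load, Recv, Req}
Sat(¬lock ∧ empty) = {Req}
Sat(EX (¬lock ∧ empty)) = {s : some successor in {Req}} = {Check, Load, Req, Store}
EG (EX (¬lock ∧ empty)): greatest fixpoint, start Z0 = {Check, Load, Req, Store}, keep only states in Sat with some successor in Z. Already a fixed point.
Sat(EG (EX (¬lock ∧ empty))) = {Check, Load, Req, Store}
Check ∈ Sat(EG (EX (¬lock ∧ empty))) = {Check, Load, Req, Store}, so the formula holds at Check.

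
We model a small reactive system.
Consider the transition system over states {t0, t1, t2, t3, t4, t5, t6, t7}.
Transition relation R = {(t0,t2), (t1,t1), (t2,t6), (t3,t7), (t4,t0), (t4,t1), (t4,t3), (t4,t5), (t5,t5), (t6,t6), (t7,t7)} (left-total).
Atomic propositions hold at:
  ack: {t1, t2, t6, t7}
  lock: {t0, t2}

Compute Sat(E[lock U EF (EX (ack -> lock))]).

Sat(ack -> lock) = {t0, t2, t3, t4, t5}
Sat(EX (ack -> lock)) = {s : some successor in {t0, t2, t3, t4, t5}} = {t0, t4, t5}
EF (EX (ack -> lock)): least fixpoint, start Z0 = {t0, t4, t5}, add states with some successor in Z. Already a fixed point.
Sat(EF (EX (ack -> lock))) = {t0, t4, t5}
E[lock U EF (EX (ack -> lock))]: least fixpoint, start Z0 = Sat(EF (EX (ack -> lock))) = {t0, t4, t5}, add states in Sat(lock) with some successor in Z. Already a fixed point.
Sat(E[lock U EF (EX (ack -> lock))]) = {t0, t4, t5}

{t0, t4, t5}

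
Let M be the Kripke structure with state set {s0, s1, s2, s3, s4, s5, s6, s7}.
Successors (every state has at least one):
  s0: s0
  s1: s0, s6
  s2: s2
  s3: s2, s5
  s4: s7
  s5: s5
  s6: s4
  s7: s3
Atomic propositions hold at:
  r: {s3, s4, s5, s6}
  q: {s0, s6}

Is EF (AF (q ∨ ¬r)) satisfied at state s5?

Sat(¬r) = {s0, s1, s2, s7}
Sat(q ∨ ¬r) = {s0, s1, s2, s6, s7}
AF (q ∨ ¬r): least fixpoint, start Z0 = {s0, s1, s2, s6, s7}, add states with every successor in Z. Z1 = {s0, s1, s2, s4, s6, s7}; fixed.
Sat(AF (q ∨ ¬r)) = {s0, s1, s2, s4, s6, s7}
EF (AF (q ∨ ¬r)): least fixpoint, start Z0 = {s0, s1, s2, s4, s6, s7}, add states with some successor in Z. Z1 = {s0, s1, s2, s3, s4, s6, s7}; fixed.
Sat(EF (AF (q ∨ ¬r))) = {s0, s1, s2, s3, s4, s6, s7}
s5 ∉ Sat(EF (AF (q ∨ ¬r))) = {s0, s1, s2, s3, s4, s6, s7}, so the formula does not hold at s5.

No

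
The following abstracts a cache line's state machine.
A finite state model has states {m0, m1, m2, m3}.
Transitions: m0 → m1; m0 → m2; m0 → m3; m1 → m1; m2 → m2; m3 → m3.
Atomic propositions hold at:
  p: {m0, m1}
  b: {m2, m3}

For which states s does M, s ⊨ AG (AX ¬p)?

{m2, m3}

Sat(¬p) = {m2, m3}
Sat(AX ¬p) = {s : every successor in {m2, m3}} = {m2, m3}
AG (AX ¬p): greatest fixpoint, start Z0 = {m2, m3}, keep only states in Sat with every successor in Z. Already a fixed point.
Sat(AG (AX ¬p)) = {m2, m3}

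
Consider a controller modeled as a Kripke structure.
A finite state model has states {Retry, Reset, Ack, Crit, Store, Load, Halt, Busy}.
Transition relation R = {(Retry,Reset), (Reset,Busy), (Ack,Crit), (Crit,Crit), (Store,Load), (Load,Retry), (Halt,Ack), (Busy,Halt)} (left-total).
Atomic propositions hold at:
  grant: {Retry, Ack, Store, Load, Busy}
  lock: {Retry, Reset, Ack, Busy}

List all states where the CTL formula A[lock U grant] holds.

A[lock U grant]: least fixpoint, start Z0 = Sat(grant) = {Retry, Ack, Store, Load, Busy}, add states in Sat(lock) with every successor in Z. Z1 = {Retry, Reset, Ack, Store, Load, Busy}; fixed.
Sat(A[lock U grant]) = {Retry, Reset, Ack, Store, Load, Busy}

{Retry, Reset, Ack, Store, Load, Busy}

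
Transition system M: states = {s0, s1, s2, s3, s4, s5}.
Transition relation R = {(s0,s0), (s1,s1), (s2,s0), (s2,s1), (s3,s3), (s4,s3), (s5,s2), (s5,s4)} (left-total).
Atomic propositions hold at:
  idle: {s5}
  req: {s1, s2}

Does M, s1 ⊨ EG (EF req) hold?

EF req: least fixpoint, start Z0 = {s1, s2}, add states with some successor in Z. Z1 = {s1, s2, s5}; fixed.
Sat(EF req) = {s1, s2, s5}
EG (EF req): greatest fixpoint, start Z0 = {s1, s2, s5}, keep only states in Sat with some successor in Z. Already a fixed point.
Sat(EG (EF req)) = {s1, s2, s5}
s1 ∈ Sat(EG (EF req)) = {s1, s2, s5}, so the formula holds at s1.

Yes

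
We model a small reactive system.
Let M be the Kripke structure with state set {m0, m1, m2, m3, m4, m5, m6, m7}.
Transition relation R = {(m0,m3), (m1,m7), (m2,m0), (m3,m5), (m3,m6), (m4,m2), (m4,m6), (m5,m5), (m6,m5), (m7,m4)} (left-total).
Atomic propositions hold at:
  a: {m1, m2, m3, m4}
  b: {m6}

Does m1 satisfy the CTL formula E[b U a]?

Yes

E[b U a]: least fixpoint, start Z0 = Sat(a) = {m1, m2, m3, m4}, add states in Sat(b) with some successor in Z. Already a fixed point.
Sat(E[b U a]) = {m1, m2, m3, m4}
m1 ∈ Sat(E[b U a]) = {m1, m2, m3, m4}, so the formula holds at m1.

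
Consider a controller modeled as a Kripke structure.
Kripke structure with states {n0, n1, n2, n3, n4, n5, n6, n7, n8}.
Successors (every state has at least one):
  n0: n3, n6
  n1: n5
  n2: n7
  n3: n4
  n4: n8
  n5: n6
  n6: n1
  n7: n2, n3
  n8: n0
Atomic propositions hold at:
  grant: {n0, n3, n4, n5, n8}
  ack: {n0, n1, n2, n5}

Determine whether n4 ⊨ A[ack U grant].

A[ack U grant]: least fixpoint, start Z0 = Sat(grant) = {n0, n3, n4, n5, n8}, add states in Sat(ack) with every successor in Z. Z1 = {n0, n1, n3, n4, n5, n8}; fixed.
Sat(A[ack U grant]) = {n0, n1, n3, n4, n5, n8}
n4 ∈ Sat(A[ack U grant]) = {n0, n1, n3, n4, n5, n8}, so the formula holds at n4.

Yes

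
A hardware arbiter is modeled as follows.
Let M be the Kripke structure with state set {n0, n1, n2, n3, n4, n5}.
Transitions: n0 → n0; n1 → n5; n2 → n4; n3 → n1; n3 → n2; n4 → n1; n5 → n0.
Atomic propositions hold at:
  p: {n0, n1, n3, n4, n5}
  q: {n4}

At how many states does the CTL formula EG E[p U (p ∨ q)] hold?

5

Sat(p ∨ q) = {n0, n1, n3, n4, n5}
E[p U (p ∨ q)]: least fixpoint, start Z0 = Sat((p ∨ q)) = {n0, n1, n3, n4, n5}, add states in Sat(p) with some successor in Z. Already a fixed point.
Sat(E[p U (p ∨ q)]) = {n0, n1, n3, n4, n5}
EG E[p U (p ∨ q)]: greatest fixpoint, start Z0 = {n0, n1, n3, n4, n5}, keep only states in Sat with some successor in Z. Already a fixed point.
Sat(EG E[p U (p ∨ q)]) = {n0, n1, n3, n4, n5}
|Sat(EG E[p U (p ∨ q)])| = |{n0, n1, n3, n4, n5}| = 5.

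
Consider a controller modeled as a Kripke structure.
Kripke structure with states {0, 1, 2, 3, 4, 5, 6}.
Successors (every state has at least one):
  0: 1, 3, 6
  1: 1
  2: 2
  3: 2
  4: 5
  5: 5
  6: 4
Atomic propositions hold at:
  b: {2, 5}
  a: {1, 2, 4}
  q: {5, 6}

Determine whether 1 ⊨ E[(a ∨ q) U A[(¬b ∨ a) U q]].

No

Sat(a ∨ q) = {1, 2, 4, 5, 6}
Sat(¬b) = {0, 1, 3, 4, 6}
Sat(¬b ∨ a) = {0, 1, 2, 3, 4, 6}
A[(¬b ∨ a) U q]: least fixpoint, start Z0 = Sat(q) = {5, 6}, add states in Sat(¬b ∨ a) with every successor in Z. Z1 = {4, 5, 6}; fixed.
Sat(A[(¬b ∨ a) U q]) = {4, 5, 6}
E[(a ∨ q) U A[(¬b ∨ a) U q]]: least fixpoint, start Z0 = Sat(A[(¬b ∨ a) U q]) = {4, 5, 6}, add states in Sat(a ∨ q) with some successor in Z. Already a fixed point.
Sat(E[(a ∨ q) U A[(¬b ∨ a) U q]]) = {4, 5, 6}
1 ∉ Sat(E[(a ∨ q) U A[(¬b ∨ a) U q]]) = {4, 5, 6}, so the formula does not hold at 1.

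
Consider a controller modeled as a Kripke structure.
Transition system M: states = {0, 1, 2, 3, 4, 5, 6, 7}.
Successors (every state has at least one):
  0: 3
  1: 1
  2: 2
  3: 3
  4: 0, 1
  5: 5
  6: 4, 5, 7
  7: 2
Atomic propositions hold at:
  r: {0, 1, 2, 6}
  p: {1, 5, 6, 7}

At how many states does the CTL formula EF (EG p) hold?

4

EG p: greatest fixpoint, start Z0 = {1, 5, 6, 7}, keep only states in Sat with some successor in Z. Z1 = {1, 5, 6}; fixed.
Sat(EG p) = {1, 5, 6}
EF (EG p): least fixpoint, start Z0 = {1, 5, 6}, add states with some successor in Z. Z1 = {1, 4, 5, 6}; fixed.
Sat(EF (EG p)) = {1, 4, 5, 6}
|Sat(EF (EG p))| = |{1, 4, 5, 6}| = 4.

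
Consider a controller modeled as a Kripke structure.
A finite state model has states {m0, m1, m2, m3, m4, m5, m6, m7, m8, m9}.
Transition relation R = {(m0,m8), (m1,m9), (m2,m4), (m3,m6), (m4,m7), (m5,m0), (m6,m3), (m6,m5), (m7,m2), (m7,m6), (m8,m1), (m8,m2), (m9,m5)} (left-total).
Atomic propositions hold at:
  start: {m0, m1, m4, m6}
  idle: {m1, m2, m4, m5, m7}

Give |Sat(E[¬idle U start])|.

Sat(¬idle) = {m0, m3, m6, m8, m9}
E[¬idle U start]: least fixpoint, start Z0 = Sat(start) = {m0, m1, m4, m6}, add states in Sat(¬idle) with some successor in Z. Z1 = {m0, m1, m3, m4, m6, m8}; fixed.
Sat(E[¬idle U start]) = {m0, m1, m3, m4, m6, m8}
|Sat(E[¬idle U start])| = |{m0, m1, m3, m4, m6, m8}| = 6.

6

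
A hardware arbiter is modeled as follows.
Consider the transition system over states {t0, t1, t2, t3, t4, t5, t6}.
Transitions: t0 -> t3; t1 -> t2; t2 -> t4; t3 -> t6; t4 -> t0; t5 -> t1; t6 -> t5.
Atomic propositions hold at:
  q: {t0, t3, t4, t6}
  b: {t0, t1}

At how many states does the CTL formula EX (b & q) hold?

Sat(b & q) = {t0}
Sat(EX (b & q)) = {s : some successor in {t0}} = {t4}
|Sat(EX (b & q))| = |{t4}| = 1.

1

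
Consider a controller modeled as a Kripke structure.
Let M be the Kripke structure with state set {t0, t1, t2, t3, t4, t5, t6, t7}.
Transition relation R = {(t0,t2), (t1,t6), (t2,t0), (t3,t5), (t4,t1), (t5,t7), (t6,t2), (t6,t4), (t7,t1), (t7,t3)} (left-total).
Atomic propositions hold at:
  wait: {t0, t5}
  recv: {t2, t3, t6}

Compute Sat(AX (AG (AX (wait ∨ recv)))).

Sat(wait ∨ recv) = {t0, t2, t3, t5, t6}
Sat(AX (wait ∨ recv)) = {s : every successor in {t0, t2, t3, t5, t6}} = {t0, t1, t2, t3}
AG (AX (wait ∨ recv)): greatest fixpoint, start Z0 = {t0, t1, t2, t3}, keep only states in Sat with every successor in Z. Z1 = {t0, t2}; fixed.
Sat(AG (AX (wait ∨ recv))) = {t0, t2}
Sat(AX (AG (AX (wait ∨ recv)))) = {s : every successor in {t0, t2}} = {t0, t2}

{t0, t2}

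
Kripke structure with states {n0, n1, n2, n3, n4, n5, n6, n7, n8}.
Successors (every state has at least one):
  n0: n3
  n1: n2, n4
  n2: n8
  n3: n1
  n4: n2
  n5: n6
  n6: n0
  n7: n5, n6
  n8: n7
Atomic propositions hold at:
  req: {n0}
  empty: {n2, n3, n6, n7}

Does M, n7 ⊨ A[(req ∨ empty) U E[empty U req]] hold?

Sat(req ∨ empty) = {n0, n2, n3, n6, n7}
E[empty U req]: least fixpoint, start Z0 = Sat(req) = {n0}, add states in Sat(empty) with some successor in Z. Z1 = {n0, n6}; Z2 = {n0, n6, n7}; fixed.
Sat(E[empty U req]) = {n0, n6, n7}
A[(req ∨ empty) U E[empty U req]]: least fixpoint, start Z0 = Sat(E[empty U req]) = {n0, n6, n7}, add states in Sat(req ∨ empty) with every successor in Z. Already a fixed point.
Sat(A[(req ∨ empty) U E[empty U req]]) = {n0, n6, n7}
n7 ∈ Sat(A[(req ∨ empty) U E[empty U req]]) = {n0, n6, n7}, so the formula holds at n7.

Yes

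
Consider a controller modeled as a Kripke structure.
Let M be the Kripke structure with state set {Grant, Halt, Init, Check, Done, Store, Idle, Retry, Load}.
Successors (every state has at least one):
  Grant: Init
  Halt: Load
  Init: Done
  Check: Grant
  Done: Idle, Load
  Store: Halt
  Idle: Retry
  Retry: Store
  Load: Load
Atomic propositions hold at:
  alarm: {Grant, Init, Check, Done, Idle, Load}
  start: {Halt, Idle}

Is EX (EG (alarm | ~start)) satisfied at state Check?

Sat(~start) = {Grant, Init, Check, Done, Store, Retry, Load}
Sat(alarm | ~start) = {Grant, Init, Check, Done, Store, Idle, Retry, Load}
EG (alarm | ~start): greatest fixpoint, start Z0 = {Grant, Init, Check, Done, Store, Idle, Retry, Load}, keep only states in Sat with some successor in Z. Z1 = {Grant, Init, Check, Done, Idle, Retry, Load}; Z2 = {Grant, Init, Check, Done, Idle, Load}; Z3 = {Grant, Init, Check, Done, Load}; fixed.
Sat(EG (alarm | ~start)) = {Grant, Init, Check, Done, Load}
Sat(EX (EG (alarm | ~start))) = {s : some successor in {Grant, Init, Check, Done, Load}} = {Grant, Halt, Init, Check, Done, Load}
Check ∈ Sat(EX (EG (alarm | ~start))) = {Grant, Halt, Init, Check, Done, Load}, so the formula holds at Check.

Yes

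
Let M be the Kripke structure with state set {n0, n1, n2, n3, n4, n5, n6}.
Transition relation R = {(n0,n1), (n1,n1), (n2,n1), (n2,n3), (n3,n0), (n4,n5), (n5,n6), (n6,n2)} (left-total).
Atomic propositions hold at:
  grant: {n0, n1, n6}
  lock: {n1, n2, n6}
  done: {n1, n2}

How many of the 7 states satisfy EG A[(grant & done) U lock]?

Sat(grant & done) = {n1}
A[(grant & done) U lock]: least fixpoint, start Z0 = Sat(lock) = {n1, n2, n6}, add states in Sat(grant & done) with every successor in Z. Already a fixed point.
Sat(A[(grant & done) U lock]) = {n1, n2, n6}
EG A[(grant & done) U lock]: greatest fixpoint, start Z0 = {n1, n2, n6}, keep only states in Sat with some successor in Z. Already a fixed point.
Sat(EG A[(grant & done) U lock]) = {n1, n2, n6}
|Sat(EG A[(grant & done) U lock])| = |{n1, n2, n6}| = 3.

3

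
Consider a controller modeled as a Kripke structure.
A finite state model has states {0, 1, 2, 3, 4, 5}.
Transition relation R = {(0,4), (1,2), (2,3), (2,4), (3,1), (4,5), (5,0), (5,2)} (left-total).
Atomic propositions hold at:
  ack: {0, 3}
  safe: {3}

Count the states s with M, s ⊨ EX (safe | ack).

2

Sat(safe | ack) = {0, 3}
Sat(EX (safe | ack)) = {s : some successor in {0, 3}} = {2, 5}
|Sat(EX (safe | ack))| = |{2, 5}| = 2.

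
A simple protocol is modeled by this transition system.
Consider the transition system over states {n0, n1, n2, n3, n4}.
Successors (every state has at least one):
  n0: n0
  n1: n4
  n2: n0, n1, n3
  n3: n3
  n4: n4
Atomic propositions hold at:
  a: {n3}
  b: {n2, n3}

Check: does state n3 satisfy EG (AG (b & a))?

Sat(b & a) = {n3}
AG (b & a): greatest fixpoint, start Z0 = {n3}, keep only states in Sat with every successor in Z. Already a fixed point.
Sat(AG (b & a)) = {n3}
EG (AG (b & a)): greatest fixpoint, start Z0 = {n3}, keep only states in Sat with some successor in Z. Already a fixed point.
Sat(EG (AG (b & a))) = {n3}
n3 ∈ Sat(EG (AG (b & a))) = {n3}, so the formula holds at n3.

Yes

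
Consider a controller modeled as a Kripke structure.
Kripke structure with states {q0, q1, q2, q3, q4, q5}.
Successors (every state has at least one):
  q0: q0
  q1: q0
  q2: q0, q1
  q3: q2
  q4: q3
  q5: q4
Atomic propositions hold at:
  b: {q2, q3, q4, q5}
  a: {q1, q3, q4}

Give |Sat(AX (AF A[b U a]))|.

2

A[b U a]: least fixpoint, start Z0 = Sat(a) = {q1, q3, q4}, add states in Sat(b) with every successor in Z. Z1 = {q1, q3, q4, q5}; fixed.
Sat(A[b U a]) = {q1, q3, q4, q5}
AF A[b U a]: least fixpoint, start Z0 = {q1, q3, q4, q5}, add states with every successor in Z. Already a fixed point.
Sat(AF A[b U a]) = {q1, q3, q4, q5}
Sat(AX (AF A[b U a])) = {s : every successor in {q1, q3, q4, q5}} = {q4, q5}
|Sat(AX (AF A[b U a]))| = |{q4, q5}| = 2.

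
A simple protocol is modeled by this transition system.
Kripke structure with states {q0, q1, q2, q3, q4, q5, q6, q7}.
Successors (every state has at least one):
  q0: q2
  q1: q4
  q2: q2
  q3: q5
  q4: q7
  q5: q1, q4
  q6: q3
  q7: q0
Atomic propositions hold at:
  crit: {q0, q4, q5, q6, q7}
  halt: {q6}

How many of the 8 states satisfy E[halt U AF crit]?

AF crit: least fixpoint, start Z0 = {q0, q4, q5, q6, q7}, add states with every successor in Z. Z1 = {q0, q1, q3, q4, q5, q6, q7}; fixed.
Sat(AF crit) = {q0, q1, q3, q4, q5, q6, q7}
E[halt U AF crit]: least fixpoint, start Z0 = Sat(AF crit) = {q0, q1, q3, q4, q5, q6, q7}, add states in Sat(halt) with some successor in Z. Already a fixed point.
Sat(E[halt U AF crit]) = {q0, q1, q3, q4, q5, q6, q7}
|Sat(E[halt U AF crit])| = |{q0, q1, q3, q4, q5, q6, q7}| = 7.

7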